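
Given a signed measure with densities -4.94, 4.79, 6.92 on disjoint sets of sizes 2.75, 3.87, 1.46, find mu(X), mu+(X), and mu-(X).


Step 1: Compute signed measure on each set:
  Set 1: -4.94 * 2.75 = -13.585
  Set 2: 4.79 * 3.87 = 18.5373
  Set 3: 6.92 * 1.46 = 10.1032
Step 2: Total signed measure = (-13.585) + (18.5373) + (10.1032)
     = 15.0555
Step 3: Positive part mu+(X) = sum of positive contributions = 28.6405
Step 4: Negative part mu-(X) = |sum of negative contributions| = 13.585


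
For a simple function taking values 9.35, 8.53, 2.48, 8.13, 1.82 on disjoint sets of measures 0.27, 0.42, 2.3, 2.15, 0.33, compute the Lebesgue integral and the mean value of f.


Step 1: Integral = sum(value_i * measure_i)
= 9.35*0.27 + 8.53*0.42 + 2.48*2.3 + 8.13*2.15 + 1.82*0.33
= 2.5245 + 3.5826 + 5.704 + 17.4795 + 0.6006
= 29.8912
Step 2: Total measure of domain = 0.27 + 0.42 + 2.3 + 2.15 + 0.33 = 5.47
Step 3: Average value = 29.8912 / 5.47 = 5.46457


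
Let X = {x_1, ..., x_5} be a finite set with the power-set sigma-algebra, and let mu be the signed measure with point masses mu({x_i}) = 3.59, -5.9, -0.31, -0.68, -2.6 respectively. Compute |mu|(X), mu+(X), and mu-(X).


Step 1: Every measurable set is a union of atoms (the cells / points), so a Hahn decomposition is
  obtained by grouping atoms by sign: P = union of atoms with mu > 0, N = union of the remaining atoms.
  Atoms in P (indices): 1;  atoms in N (indices): 2, 3, 4, 5
  Positive values: 3.59
  Negative values: -5.9, -0.31, -0.68, -2.6
Step 2: mu+(X) = mu(P) = sum of positive atom values = 3.59
Step 3: mu-(X) = -mu(N) = sum of |negative atom values| = 9.49
Step 4: |mu|(X) = mu+(X) + mu-(X) = 3.59 + 9.49 = 13.08


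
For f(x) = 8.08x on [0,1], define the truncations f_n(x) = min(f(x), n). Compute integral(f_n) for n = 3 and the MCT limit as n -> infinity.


f(x) = 8.08x on [0,1]; f_n(x) = min(8.08x, n). At n = 3:
Step 1: f(x) reaches 3 at x = 3/8.08 = 0.371287
Step 2: integral(f_3) = integral(8.08x, 0, 0.371287) + integral(3, 0.371287, 1)
       = 8.08*0.371287^2/2 + 3*(1 - 0.371287)
       = 0.556931 + 1.886139
       = 2.443069
Step 3: As n -> infinity, f_n increases to f, so by MCT integral(f_n) -> integral(f) = 8.08/2 = 4.04.
Convergence: integral(f_3) = 2.443069 -> 4.04 as n -> infinity


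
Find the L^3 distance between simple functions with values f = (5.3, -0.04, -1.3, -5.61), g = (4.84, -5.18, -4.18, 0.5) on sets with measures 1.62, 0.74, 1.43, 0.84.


Step 1: Compute differences f_i - g_i:
  5.3 - 4.84 = 0.46
  -0.04 - -5.18 = 5.14
  -1.3 - -4.18 = 2.88
  -5.61 - 0.5 = -6.11
Step 2: Compute |diff|^3 * measure for each set:
  |0.46|^3 * 1.62 = 0.097336 * 1.62 = 0.157684
  |5.14|^3 * 0.74 = 135.796744 * 0.74 = 100.489591
  |2.88|^3 * 1.43 = 23.887872 * 1.43 = 34.159657
  |-6.11|^3 * 0.84 = 228.099131 * 0.84 = 191.60327
Step 3: Sum = 326.410202
Step 4: ||f-g||_3 = (326.410202)^(1/3) = 6.885274


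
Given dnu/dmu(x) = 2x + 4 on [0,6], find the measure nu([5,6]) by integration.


nu(A) = integral_A (dnu/dmu) dmu = integral_5^6 (2x + 4) dx
Step 1: Antiderivative F(x) = (2/2)x^2 + 4x
Step 2: F(6) = (2/2)*6^2 + 4*6 = 36 + 24 = 60
Step 3: F(5) = (2/2)*5^2 + 4*5 = 25 + 20 = 45
Step 4: nu([5,6]) = F(6) - F(5) = 60 - 45 = 15


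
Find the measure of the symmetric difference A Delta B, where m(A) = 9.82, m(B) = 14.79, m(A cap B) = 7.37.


m(A Delta B) = m(A) + m(B) - 2*m(A n B)
= 9.82 + 14.79 - 2*7.37
= 9.82 + 14.79 - 14.74
= 9.87


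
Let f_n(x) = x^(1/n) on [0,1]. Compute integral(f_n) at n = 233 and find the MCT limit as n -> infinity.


At n = 233: f_233(x) = x^(1/233).
Step 1: integral(x^(1/233), 0, 1) = [x^(1/233+1) / (1/233+1)] from 0 to 1
     = 1 / (1/233 + 1) = 1 / ((233+1)/233) = 233/(233+1)
     = 233/234 = 0.995726
Step 2: As n -> infinity, f_n(x) = x^(1/n) -> 1 for x in (0,1], and f_n is increasing in n.
By MCT, lim_n integral(f_n) = integral(lim_n f_n) = integral(1, 0, 1) = 1.
Step 3: Verify convergence: 233/234 = 0.995726 -> 1


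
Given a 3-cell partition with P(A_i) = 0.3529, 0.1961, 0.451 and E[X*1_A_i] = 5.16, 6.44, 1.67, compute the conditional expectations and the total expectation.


For each cell A_i: E[X|A_i] = E[X*1_A_i] / P(A_i)
Step 1: E[X|A_1] = 5.16 / 0.3529 = 14.621706
Step 2: E[X|A_2] = 6.44 / 0.1961 = 32.840388
Step 3: E[X|A_3] = 1.67 / 0.451 = 3.702882
Verification: E[X] = sum E[X*1_A_i] = 5.16 + 6.44 + 1.67 = 13.27


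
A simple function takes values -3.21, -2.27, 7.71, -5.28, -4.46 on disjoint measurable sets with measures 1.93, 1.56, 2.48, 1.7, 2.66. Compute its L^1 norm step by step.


Step 1: Compute |f_i|^1 for each value:
  |-3.21|^1 = 3.21
  |-2.27|^1 = 2.27
  |7.71|^1 = 7.71
  |-5.28|^1 = 5.28
  |-4.46|^1 = 4.46
Step 2: Multiply by measures and sum:
  3.21 * 1.93 = 6.1953
  2.27 * 1.56 = 3.5412
  7.71 * 2.48 = 19.1208
  5.28 * 1.7 = 8.976
  4.46 * 2.66 = 11.8636
Sum = 6.1953 + 3.5412 + 19.1208 + 8.976 + 11.8636 = 49.6969
Step 3: Take the p-th root:
||f||_1 = (49.6969)^(1/1) = 49.6969


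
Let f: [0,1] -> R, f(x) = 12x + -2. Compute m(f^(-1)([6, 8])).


f^(-1)([6, 8]) = {x : 6 <= 12x + -2 <= 8}
Solving: (6 - -2)/12 <= x <= (8 - -2)/12
= [0.666667, 0.833333]
Intersecting with [0,1]: [0.666667, 0.833333]
Measure = 0.833333 - 0.666667 = 0.166667


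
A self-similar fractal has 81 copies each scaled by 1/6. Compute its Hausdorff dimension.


For a self-similar set with N copies scaled by 1/r:
dim_H = log(N)/log(r) = log(81)/log(6)
= 4.394449/1.791759
= 2.452589


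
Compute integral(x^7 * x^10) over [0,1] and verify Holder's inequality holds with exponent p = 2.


Step 1: Exact integral of f*g = integral(x^17, 0, 1) = 1/18
     = 0.055556
Step 2: Holder bound with p=2, q=2:
  ||f||_p = (integral x^14 dx)^(1/2) = (1/15)^(1/2) = 0.258199
  ||g||_q = (integral x^20 dx)^(1/2) = (1/21)^(1/2) = 0.218218
Step 3: Holder bound = ||f||_p * ||g||_q = 0.258199 * 0.218218 = 0.056344
Verification: 0.055556 <= 0.056344 (Holder holds)


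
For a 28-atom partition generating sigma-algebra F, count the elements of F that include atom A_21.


Each element of F is a union of some subset S of the 28 atoms.
The element contains A_21 iff A_21 is in S.
So we count subsets S of {A_1,...,A_28} with A_21 in S: choose freely among the other 27 atoms.
Count = 2^(28-1) = 2^27 = 134217728.


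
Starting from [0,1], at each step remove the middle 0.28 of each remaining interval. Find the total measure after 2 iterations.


Step 1: At each step, fraction remaining = 1 - 0.28 = 0.72
Step 2: After 2 steps, measure = (0.72)^2
Step 3: Computing the power step by step:
  After step 1: 0.72
  After step 2: 0.5184
Result = 0.5184


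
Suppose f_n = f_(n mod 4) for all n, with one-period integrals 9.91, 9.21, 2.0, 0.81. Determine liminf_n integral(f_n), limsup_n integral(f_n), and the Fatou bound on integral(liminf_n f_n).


The sequence (integral(f_n)) is periodic with period 4, repeating the values 9.91, 9.21, 2.0, 0.81 indefinitely.
Step 1: For a periodic sequence, every tail (a_m, a_(m+1), ...) contains all 4 period values infinitely often.
Step 2: Hence inf of every tail = min of the period values = min(9.91, 9.21, 2.0, 0.81) = 0.81.
        liminf_n integral(f_n) = sup over m of (inf of tail from m) = 0.81.
Step 3: Similarly sup of every tail = max of the period values = 9.91.
        limsup_n integral(f_n) = 9.91.
Step 4: Fatou's lemma: integral(liminf_n f_n) <= liminf_n integral(f_n) = 0.81.
        So the integral of the pointwise liminf is at most 0.81.


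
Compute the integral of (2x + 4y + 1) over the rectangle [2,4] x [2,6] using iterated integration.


By Fubini, integrate in x first, then y.
Step 1: Fix y, integrate over x in [2,4]:
  integral(2x + 4y + 1, x=2..4)
  = 2*(4^2 - 2^2)/2 + (4y + 1)*(4 - 2)
  = 12 + (4y + 1)*2
  = 12 + 8y + 2
  = 14 + 8y
Step 2: Integrate over y in [2,6]:
  integral(14 + 8y, y=2..6)
  = 14*4 + 8*(6^2 - 2^2)/2
  = 56 + 128
  = 184


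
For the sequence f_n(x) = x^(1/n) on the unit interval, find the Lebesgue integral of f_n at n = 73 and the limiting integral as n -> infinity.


At n = 73: f_73(x) = x^(1/73).
Step 1: integral(x^(1/73), 0, 1) = [x^(1/73+1) / (1/73+1)] from 0 to 1
     = 1 / (1/73 + 1) = 1 / ((73+1)/73) = 73/(73+1)
     = 73/74 = 0.986486
Step 2: As n -> infinity, f_n(x) = x^(1/n) -> 1 for x in (0,1], and f_n is increasing in n.
By MCT, lim_n integral(f_n) = integral(lim_n f_n) = integral(1, 0, 1) = 1.
Step 3: Verify convergence: 73/74 = 0.986486 -> 1


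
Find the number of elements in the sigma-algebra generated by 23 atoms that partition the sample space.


Each element of the sigma-algebra is a union of some subset of the 23 atoms.
The number of such subsets is 2^23 = 8388608.


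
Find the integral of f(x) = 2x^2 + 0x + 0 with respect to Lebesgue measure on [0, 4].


The Lebesgue integral of a Riemann-integrable function agrees with the Riemann integral.
Antiderivative F(x) = (2/3)x^3 + (0/2)x^2 + 0x
F(4) = (2/3)*4^3 + (0/2)*4^2 + 0*4
     = (2/3)*64 + (0/2)*16 + 0*4
     = 42.666667 + 0.0 + 0
     = 42.666667
F(0) = 0.0
Integral = F(4) - F(0) = 42.666667 - 0.0 = 42.666667


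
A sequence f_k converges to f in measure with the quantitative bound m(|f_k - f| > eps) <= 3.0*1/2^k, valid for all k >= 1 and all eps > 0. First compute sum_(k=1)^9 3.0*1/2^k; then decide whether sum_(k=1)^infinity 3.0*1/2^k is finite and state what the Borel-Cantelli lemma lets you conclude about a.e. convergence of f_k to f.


Step 1: List the terms 3.0*1/2^k for k = 1 to 9:
  k=1: 1.5
  k=2: 0.75
  k=3: 0.375
  k=4: 0.1875
  k=5: 0.09375
  k=6: 0.046875
  k=7: 0.023438
  k=8: 0.011719
  k=9: 0.005859
Step 2: Partial sum = 1.5 + 0.75 + 0.375 + 0.1875 + 0.09375 + 0.046875 + 0.023438 + 0.011719 + 0.005859
     = 2.994141
Step 3: The full series sum_(k>=1) 3.0*1/2^k converges (geometric series with ratio 1/2 < 1; a constant multiple of a convergent series converges).
Step 4: Fix eps > 0. Since sum_k m(|f_k - f| > eps) < infinity, the Borel-Cantelli lemma gives
        m(limsup_k {|f_k - f| > eps}) = 0, i.e. for a.e. x, |f_k(x) - f(x)| <= eps for all large k.
        Applying this with eps = 1/j for j = 1, 2, ... and intersecting the countably many full-measure sets,
        for a.e. x we get limsup_k |f_k(x) - f(x)| <= 1/j for every j, hence f_k -> f almost everywhere.
Conclusion: series converges; Borel-Cantelli yields f_k -> f a.e.


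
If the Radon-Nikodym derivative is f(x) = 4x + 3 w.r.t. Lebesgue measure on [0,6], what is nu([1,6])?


nu(A) = integral_A (dnu/dmu) dmu = integral_1^6 (4x + 3) dx
Step 1: Antiderivative F(x) = (4/2)x^2 + 3x
Step 2: F(6) = (4/2)*6^2 + 3*6 = 72 + 18 = 90
Step 3: F(1) = (4/2)*1^2 + 3*1 = 2 + 3 = 5
Step 4: nu([1,6]) = F(6) - F(1) = 90 - 5 = 85


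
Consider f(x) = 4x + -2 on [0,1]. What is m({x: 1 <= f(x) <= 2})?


f^(-1)([1, 2]) = {x : 1 <= 4x + -2 <= 2}
Solving: (1 - -2)/4 <= x <= (2 - -2)/4
= [0.75, 1]
Intersecting with [0,1]: [0.75, 1]
Measure = 1 - 0.75 = 0.25


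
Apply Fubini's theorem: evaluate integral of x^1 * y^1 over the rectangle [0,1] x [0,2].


By Fubini's theorem, the double integral factors as a product of single integrals:
Step 1: integral_0^1 x^1 dx = [x^2/2] from 0 to 1
     = 1^2/2 = 0.5
Step 2: integral_0^2 y^1 dy = [y^2/2] from 0 to 2
     = 2^2/2 = 2
Step 3: Double integral = 0.5 * 2 = 1


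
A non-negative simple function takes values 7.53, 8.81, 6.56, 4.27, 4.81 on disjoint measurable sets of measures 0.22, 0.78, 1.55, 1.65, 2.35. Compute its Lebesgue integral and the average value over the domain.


Step 1: Integral = sum(value_i * measure_i)
= 7.53*0.22 + 8.81*0.78 + 6.56*1.55 + 4.27*1.65 + 4.81*2.35
= 1.6566 + 6.8718 + 10.168 + 7.0455 + 11.3035
= 37.0454
Step 2: Total measure of domain = 0.22 + 0.78 + 1.55 + 1.65 + 2.35 = 6.55
Step 3: Average value = 37.0454 / 6.55 = 5.655786


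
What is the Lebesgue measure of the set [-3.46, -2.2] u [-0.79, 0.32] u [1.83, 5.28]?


For pairwise disjoint intervals, m(union) = sum of lengths.
= (-2.2 - -3.46) + (0.32 - -0.79) + (5.28 - 1.83)
= 1.26 + 1.11 + 3.45
= 5.82


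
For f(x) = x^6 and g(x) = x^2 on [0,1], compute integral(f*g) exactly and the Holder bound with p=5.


Step 1: Exact integral of f*g = integral(x^8, 0, 1) = 1/9
     = 0.111111
Step 2: Holder bound with p=5, q=1.25:
  ||f||_p = (integral x^30 dx)^(1/5) = (1/31)^(1/5) = 0.503185
  ||g||_q = (integral x^2.5 dx)^(1/1.25) = (1/3.5)^(1/1.25) = 0.367067
Step 3: Holder bound = ||f||_p * ||g||_q = 0.503185 * 0.367067 = 0.184703
Verification: 0.111111 <= 0.184703 (Holder holds)


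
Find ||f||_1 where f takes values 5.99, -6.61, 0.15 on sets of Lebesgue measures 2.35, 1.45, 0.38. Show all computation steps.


Step 1: Compute |f_i|^1 for each value:
  |5.99|^1 = 5.99
  |-6.61|^1 = 6.61
  |0.15|^1 = 0.15
Step 2: Multiply by measures and sum:
  5.99 * 2.35 = 14.0765
  6.61 * 1.45 = 9.5845
  0.15 * 0.38 = 0.057
Sum = 14.0765 + 9.5845 + 0.057 = 23.718
Step 3: Take the p-th root:
||f||_1 = (23.718)^(1/1) = 23.718


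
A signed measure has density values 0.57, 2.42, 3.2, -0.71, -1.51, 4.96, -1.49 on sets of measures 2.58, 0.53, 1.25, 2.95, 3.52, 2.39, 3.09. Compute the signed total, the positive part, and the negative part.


Step 1: Compute signed measure on each set:
  Set 1: 0.57 * 2.58 = 1.4706
  Set 2: 2.42 * 0.53 = 1.2826
  Set 3: 3.2 * 1.25 = 4
  Set 4: -0.71 * 2.95 = -2.0945
  Set 5: -1.51 * 3.52 = -5.3152
  Set 6: 4.96 * 2.39 = 11.8544
  Set 7: -1.49 * 3.09 = -4.6041
Step 2: Total signed measure = (1.4706) + (1.2826) + (4) + (-2.0945) + (-5.3152) + (11.8544) + (-4.6041)
     = 6.5938
Step 3: Positive part mu+(X) = sum of positive contributions = 18.6076
Step 4: Negative part mu-(X) = |sum of negative contributions| = 12.0138


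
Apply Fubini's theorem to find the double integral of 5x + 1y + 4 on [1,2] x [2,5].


By Fubini, integrate in x first, then y.
Step 1: Fix y, integrate over x in [1,2]:
  integral(5x + 1y + 4, x=1..2)
  = 5*(2^2 - 1^2)/2 + (1y + 4)*(2 - 1)
  = 7.5 + (1y + 4)*1
  = 7.5 + 1y + 4
  = 11.5 + 1y
Step 2: Integrate over y in [2,5]:
  integral(11.5 + 1y, y=2..5)
  = 11.5*3 + 1*(5^2 - 2^2)/2
  = 34.5 + 10.5
  = 45


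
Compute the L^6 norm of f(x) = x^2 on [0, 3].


Step 1: ||f||_6 = (integral_0^3 |x^2|^6 dx)^(1/6)
     = (integral_0^3 x^12 dx)^(1/6)
Step 2: integral_0^3 x^12 dx = [x^13/(13)] from 0 to 3 = 3^13/13
     = 1594323/13 = 122640.230769
Step 3: ||f||_6 = (122640.230769)^(1/6) = 7.048643


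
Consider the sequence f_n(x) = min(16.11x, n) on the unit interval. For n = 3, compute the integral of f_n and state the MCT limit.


f(x) = 16.11x on [0,1]; f_n(x) = min(16.11x, n). At n = 3:
Step 1: f(x) reaches 3 at x = 3/16.11 = 0.18622
Step 2: integral(f_3) = integral(16.11x, 0, 0.18622) + integral(3, 0.18622, 1)
       = 16.11*0.18622^2/2 + 3*(1 - 0.18622)
       = 0.27933 + 2.441341
       = 2.72067
Step 3: As n -> infinity, f_n increases to f, so by MCT integral(f_n) -> integral(f) = 16.11/2 = 8.055.
Convergence: integral(f_3) = 2.72067 -> 8.055 as n -> infinity


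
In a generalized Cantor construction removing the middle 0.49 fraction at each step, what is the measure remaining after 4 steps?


Step 1: At each step, fraction remaining = 1 - 0.49 = 0.51
Step 2: After 4 steps, measure = (0.51)^4
Step 3: Computing the power step by step:
  After step 1: 0.51
  After step 2: 0.2601
  After step 3: 0.132651
  After step 4: 0.067652
Result = 0.067652


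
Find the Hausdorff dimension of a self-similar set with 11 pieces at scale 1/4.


For a self-similar set with N copies scaled by 1/r:
dim_H = log(N)/log(r) = log(11)/log(4)
= 2.397895/1.386294
= 1.729716


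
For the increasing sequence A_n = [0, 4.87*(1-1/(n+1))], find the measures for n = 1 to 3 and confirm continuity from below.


By continuity of measure from below: if A_n increases to A, then m(A_n) -> m(A).
Here A = [0, 4.87], so m(A) = 4.87
Step 1: a_1 = 4.87*(1 - 1/2) = 2.435, m(A_1) = 2.435
Step 2: a_2 = 4.87*(1 - 1/3) = 3.2467, m(A_2) = 3.2467
Step 3: a_3 = 4.87*(1 - 1/4) = 3.6525, m(A_3) = 3.6525
Limit: m(A_n) -> m([0,4.87]) = 4.87


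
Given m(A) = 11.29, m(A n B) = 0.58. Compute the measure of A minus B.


m(A \ B) = m(A) - m(A n B)
= 11.29 - 0.58
= 10.71


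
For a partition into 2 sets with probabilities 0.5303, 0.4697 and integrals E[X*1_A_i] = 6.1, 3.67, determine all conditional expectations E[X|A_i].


For each cell A_i: E[X|A_i] = E[X*1_A_i] / P(A_i)
Step 1: E[X|A_1] = 6.1 / 0.5303 = 11.502923
Step 2: E[X|A_2] = 3.67 / 0.4697 = 7.813498
Verification: E[X] = sum E[X*1_A_i] = 6.1 + 3.67 = 9.77


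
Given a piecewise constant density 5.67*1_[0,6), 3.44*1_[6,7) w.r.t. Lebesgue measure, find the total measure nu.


Integrate each piece of the Radon-Nikodym derivative:
Step 1: integral_0^6 5.67 dx = 5.67*(6-0) = 5.67*6 = 34.02
Step 2: integral_6^7 3.44 dx = 3.44*(7-6) = 3.44*1 = 3.44
Total: 34.02 + 3.44 = 37.46


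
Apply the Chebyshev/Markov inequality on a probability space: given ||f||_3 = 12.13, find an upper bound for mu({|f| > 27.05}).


Chebyshev/Markov inequality: mu(|f| > eps) <= (||f||_p / eps)^p
Step 1: ||f||_3 / eps = 12.13 / 27.05 = 0.448429
Step 2: Raise to power p = 3:
  (0.448429)^3 = 0.090174
Step 3: Therefore mu(|f| > 27.05) <= 0.090174


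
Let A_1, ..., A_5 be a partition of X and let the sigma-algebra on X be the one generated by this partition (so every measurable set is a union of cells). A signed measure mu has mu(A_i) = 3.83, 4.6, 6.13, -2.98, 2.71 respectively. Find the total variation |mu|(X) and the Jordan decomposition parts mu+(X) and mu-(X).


Step 1: Every measurable set is a union of atoms (the cells / points), so a Hahn decomposition is
  obtained by grouping atoms by sign: P = union of atoms with mu > 0, N = union of the remaining atoms.
  Atoms in P (indices): 1, 2, 3, 5;  atoms in N (indices): 4
  Positive values: 3.83, 4.6, 6.13, 2.71
  Negative values: -2.98
Step 2: mu+(X) = mu(P) = sum of positive atom values = 17.27
Step 3: mu-(X) = -mu(N) = sum of |negative atom values| = 2.98
Step 4: |mu|(X) = mu+(X) + mu-(X) = 17.27 + 2.98 = 20.25


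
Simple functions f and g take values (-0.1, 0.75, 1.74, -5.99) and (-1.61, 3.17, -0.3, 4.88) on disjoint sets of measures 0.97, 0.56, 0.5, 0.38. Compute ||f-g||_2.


Step 1: Compute differences f_i - g_i:
  -0.1 - -1.61 = 1.51
  0.75 - 3.17 = -2.42
  1.74 - -0.3 = 2.04
  -5.99 - 4.88 = -10.87
Step 2: Compute |diff|^2 * measure for each set:
  |1.51|^2 * 0.97 = 2.2801 * 0.97 = 2.211697
  |-2.42|^2 * 0.56 = 5.8564 * 0.56 = 3.279584
  |2.04|^2 * 0.5 = 4.1616 * 0.5 = 2.0808
  |-10.87|^2 * 0.38 = 118.1569 * 0.38 = 44.899622
Step 3: Sum = 52.471703
Step 4: ||f-g||_2 = (52.471703)^(1/2) = 7.243735


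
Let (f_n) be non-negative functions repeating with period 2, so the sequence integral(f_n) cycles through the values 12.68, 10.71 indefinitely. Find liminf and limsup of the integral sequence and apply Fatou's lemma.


The sequence (integral(f_n)) is periodic with period 2, repeating the values 12.68, 10.71 indefinitely.
Step 1: For a periodic sequence, every tail (a_m, a_(m+1), ...) contains all 2 period values infinitely often.
Step 2: Hence inf of every tail = min of the period values = min(12.68, 10.71) = 10.71.
        liminf_n integral(f_n) = sup over m of (inf of tail from m) = 10.71.
Step 3: Similarly sup of every tail = max of the period values = 12.68.
        limsup_n integral(f_n) = 12.68.
Step 4: Fatou's lemma: integral(liminf_n f_n) <= liminf_n integral(f_n) = 10.71.
        So the integral of the pointwise liminf is at most 10.71.


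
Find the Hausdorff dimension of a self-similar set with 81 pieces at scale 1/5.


For a self-similar set with N copies scaled by 1/r:
dim_H = log(N)/log(r) = log(81)/log(5)
= 4.394449/1.609438
= 2.730425


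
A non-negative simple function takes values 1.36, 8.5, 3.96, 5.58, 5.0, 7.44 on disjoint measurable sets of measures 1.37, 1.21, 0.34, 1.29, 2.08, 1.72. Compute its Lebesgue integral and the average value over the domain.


Step 1: Integral = sum(value_i * measure_i)
= 1.36*1.37 + 8.5*1.21 + 3.96*0.34 + 5.58*1.29 + 5.0*2.08 + 7.44*1.72
= 1.8632 + 10.285 + 1.3464 + 7.1982 + 10.4 + 12.7968
= 43.8896
Step 2: Total measure of domain = 1.37 + 1.21 + 0.34 + 1.29 + 2.08 + 1.72 = 8.01
Step 3: Average value = 43.8896 / 8.01 = 5.479351


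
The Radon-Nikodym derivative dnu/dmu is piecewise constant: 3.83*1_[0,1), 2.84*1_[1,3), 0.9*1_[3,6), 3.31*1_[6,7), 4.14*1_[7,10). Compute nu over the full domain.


Integrate each piece of the Radon-Nikodym derivative:
Step 1: integral_0^1 3.83 dx = 3.83*(1-0) = 3.83*1 = 3.83
Step 2: integral_1^3 2.84 dx = 2.84*(3-1) = 2.84*2 = 5.68
Step 3: integral_3^6 0.9 dx = 0.9*(6-3) = 0.9*3 = 2.7
Step 4: integral_6^7 3.31 dx = 3.31*(7-6) = 3.31*1 = 3.31
Step 5: integral_7^10 4.14 dx = 4.14*(10-7) = 4.14*3 = 12.42
Total: 3.83 + 5.68 + 2.7 + 3.31 + 12.42 = 27.94


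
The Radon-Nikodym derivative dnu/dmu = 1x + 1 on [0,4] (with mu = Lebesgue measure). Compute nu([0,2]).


nu(A) = integral_A (dnu/dmu) dmu = integral_0^2 (1x + 1) dx
Step 1: Antiderivative F(x) = (1/2)x^2 + 1x
Step 2: F(2) = (1/2)*2^2 + 1*2 = 2 + 2 = 4
Step 3: F(0) = (1/2)*0^2 + 1*0 = 0.0 + 0 = 0.0
Step 4: nu([0,2]) = F(2) - F(0) = 4 - 0.0 = 4


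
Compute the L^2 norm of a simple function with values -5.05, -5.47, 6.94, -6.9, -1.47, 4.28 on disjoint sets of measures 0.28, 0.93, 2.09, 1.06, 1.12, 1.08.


Step 1: Compute |f_i|^2 for each value:
  |-5.05|^2 = 25.5025
  |-5.47|^2 = 29.9209
  |6.94|^2 = 48.1636
  |-6.9|^2 = 47.61
  |-1.47|^2 = 2.1609
  |4.28|^2 = 18.3184
Step 2: Multiply by measures and sum:
  25.5025 * 0.28 = 7.1407
  29.9209 * 0.93 = 27.826437
  48.1636 * 2.09 = 100.661924
  47.61 * 1.06 = 50.4666
  2.1609 * 1.12 = 2.420208
  18.3184 * 1.08 = 19.783872
Sum = 7.1407 + 27.826437 + 100.661924 + 50.4666 + 2.420208 + 19.783872 = 208.299741
Step 3: Take the p-th root:
||f||_2 = (208.299741)^(1/2) = 14.432593


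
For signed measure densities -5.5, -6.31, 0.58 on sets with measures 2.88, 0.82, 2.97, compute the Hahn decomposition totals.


Step 1: Compute signed measure on each set:
  Set 1: -5.5 * 2.88 = -15.84
  Set 2: -6.31 * 0.82 = -5.1742
  Set 3: 0.58 * 2.97 = 1.7226
Step 2: Total signed measure = (-15.84) + (-5.1742) + (1.7226)
     = -19.2916
Step 3: Positive part mu+(X) = sum of positive contributions = 1.7226
Step 4: Negative part mu-(X) = |sum of negative contributions| = 21.0142


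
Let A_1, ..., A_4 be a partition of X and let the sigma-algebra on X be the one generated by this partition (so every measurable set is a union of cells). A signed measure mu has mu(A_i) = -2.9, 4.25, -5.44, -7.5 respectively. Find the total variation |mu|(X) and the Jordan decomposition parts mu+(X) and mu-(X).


Step 1: Every measurable set is a union of atoms (the cells / points), so a Hahn decomposition is
  obtained by grouping atoms by sign: P = union of atoms with mu > 0, N = union of the remaining atoms.
  Atoms in P (indices): 2;  atoms in N (indices): 1, 3, 4
  Positive values: 4.25
  Negative values: -2.9, -5.44, -7.5
Step 2: mu+(X) = mu(P) = sum of positive atom values = 4.25
Step 3: mu-(X) = -mu(N) = sum of |negative atom values| = 15.84
Step 4: |mu|(X) = mu+(X) + mu-(X) = 4.25 + 15.84 = 20.09


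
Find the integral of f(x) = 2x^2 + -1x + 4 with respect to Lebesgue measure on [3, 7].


The Lebesgue integral of a Riemann-integrable function agrees with the Riemann integral.
Antiderivative F(x) = (2/3)x^3 + (-1/2)x^2 + 4x
F(7) = (2/3)*7^3 + (-1/2)*7^2 + 4*7
     = (2/3)*343 + (-1/2)*49 + 4*7
     = 228.666667 + -24.5 + 28
     = 232.166667
F(3) = 25.5
Integral = F(7) - F(3) = 232.166667 - 25.5 = 206.666667


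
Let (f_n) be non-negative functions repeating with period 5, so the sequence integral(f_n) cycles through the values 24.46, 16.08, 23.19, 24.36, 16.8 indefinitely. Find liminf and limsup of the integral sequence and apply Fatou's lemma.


The sequence (integral(f_n)) is periodic with period 5, repeating the values 24.46, 16.08, 23.19, 24.36, 16.8 indefinitely.
Step 1: For a periodic sequence, every tail (a_m, a_(m+1), ...) contains all 5 period values infinitely often.
Step 2: Hence inf of every tail = min of the period values = min(24.46, 16.08, 23.19, 24.36, 16.8) = 16.08.
        liminf_n integral(f_n) = sup over m of (inf of tail from m) = 16.08.
Step 3: Similarly sup of every tail = max of the period values = 24.46.
        limsup_n integral(f_n) = 24.46.
Step 4: Fatou's lemma: integral(liminf_n f_n) <= liminf_n integral(f_n) = 16.08.
        So the integral of the pointwise liminf is at most 16.08.


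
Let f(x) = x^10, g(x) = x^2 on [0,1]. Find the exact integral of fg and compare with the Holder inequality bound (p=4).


Step 1: Exact integral of f*g = integral(x^12, 0, 1) = 1/13
     = 0.076923
Step 2: Holder bound with p=4, q=1.333333:
  ||f||_p = (integral x^40 dx)^(1/4) = (1/41)^(1/4) = 0.395188
  ||g||_q = (integral x^2.666667 dx)^(1/1.333333) = (1/3.666667)^(1/1.333333) = 0.377395
Step 3: Holder bound = ||f||_p * ||g||_q = 0.395188 * 0.377395 = 0.149142
Verification: 0.076923 <= 0.149142 (Holder holds)


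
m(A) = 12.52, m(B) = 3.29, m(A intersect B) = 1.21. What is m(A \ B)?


m(A \ B) = m(A) - m(A n B)
= 12.52 - 1.21
= 11.31


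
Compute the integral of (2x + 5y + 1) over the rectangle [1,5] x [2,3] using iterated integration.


By Fubini, integrate in x first, then y.
Step 1: Fix y, integrate over x in [1,5]:
  integral(2x + 5y + 1, x=1..5)
  = 2*(5^2 - 1^2)/2 + (5y + 1)*(5 - 1)
  = 24 + (5y + 1)*4
  = 24 + 20y + 4
  = 28 + 20y
Step 2: Integrate over y in [2,3]:
  integral(28 + 20y, y=2..3)
  = 28*1 + 20*(3^2 - 2^2)/2
  = 28 + 50
  = 78


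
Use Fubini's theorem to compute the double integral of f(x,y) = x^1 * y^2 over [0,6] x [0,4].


By Fubini's theorem, the double integral factors as a product of single integrals:
Step 1: integral_0^6 x^1 dx = [x^2/2] from 0 to 6
     = 6^2/2 = 18
Step 2: integral_0^4 y^2 dy = [y^3/3] from 0 to 4
     = 4^3/3 = 21.333333
Step 3: Double integral = 18 * 21.333333 = 384


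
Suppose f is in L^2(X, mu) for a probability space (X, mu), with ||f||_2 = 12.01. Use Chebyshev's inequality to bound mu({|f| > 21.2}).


Chebyshev/Markov inequality: mu(|f| > eps) <= (||f||_p / eps)^p
Step 1: ||f||_2 / eps = 12.01 / 21.2 = 0.566509
Step 2: Raise to power p = 2:
  (0.566509)^2 = 0.320933
Step 3: Therefore mu(|f| > 21.2) <= 0.320933


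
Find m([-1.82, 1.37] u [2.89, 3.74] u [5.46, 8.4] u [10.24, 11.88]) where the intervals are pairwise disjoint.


For pairwise disjoint intervals, m(union) = sum of lengths.
= (1.37 - -1.82) + (3.74 - 2.89) + (8.4 - 5.46) + (11.88 - 10.24)
= 3.19 + 0.85 + 2.94 + 1.64
= 8.62


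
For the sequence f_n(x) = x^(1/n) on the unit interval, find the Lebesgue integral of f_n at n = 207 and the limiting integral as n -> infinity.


At n = 207: f_207(x) = x^(1/207).
Step 1: integral(x^(1/207), 0, 1) = [x^(1/207+1) / (1/207+1)] from 0 to 1
     = 1 / (1/207 + 1) = 1 / ((207+1)/207) = 207/(207+1)
     = 207/208 = 0.995192
Step 2: As n -> infinity, f_n(x) = x^(1/n) -> 1 for x in (0,1], and f_n is increasing in n.
By MCT, lim_n integral(f_n) = integral(lim_n f_n) = integral(1, 0, 1) = 1.
Step 3: Verify convergence: 207/208 = 0.995192 -> 1


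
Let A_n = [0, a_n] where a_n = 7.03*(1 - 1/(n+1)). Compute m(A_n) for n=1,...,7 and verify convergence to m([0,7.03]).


By continuity of measure from below: if A_n increases to A, then m(A_n) -> m(A).
Here A = [0, 7.03], so m(A) = 7.03
Step 1: a_1 = 7.03*(1 - 1/2) = 3.515, m(A_1) = 3.515
Step 2: a_2 = 7.03*(1 - 1/3) = 4.6867, m(A_2) = 4.6867
Step 3: a_3 = 7.03*(1 - 1/4) = 5.2725, m(A_3) = 5.2725
Step 4: a_4 = 7.03*(1 - 1/5) = 5.624, m(A_4) = 5.624
Step 5: a_5 = 7.03*(1 - 1/6) = 5.8583, m(A_5) = 5.8583
Step 6: a_6 = 7.03*(1 - 1/7) = 6.0257, m(A_6) = 6.0257
Step 7: a_7 = 7.03*(1 - 1/8) = 6.1513, m(A_7) = 6.1513
Limit: m(A_n) -> m([0,7.03]) = 7.03


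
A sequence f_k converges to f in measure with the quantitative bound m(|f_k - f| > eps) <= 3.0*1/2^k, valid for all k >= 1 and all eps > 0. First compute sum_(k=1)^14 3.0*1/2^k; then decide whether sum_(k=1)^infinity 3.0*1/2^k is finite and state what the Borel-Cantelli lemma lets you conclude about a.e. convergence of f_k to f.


Step 1: List the terms 3.0*1/2^k for k = 1 to 14:
  k=1: 1.5
  k=2: 0.75
  k=3: 0.375
  k=4: 0.1875
  k=5: 0.09375
  k=6: 0.046875
  k=7: 0.023438
  k=8: 0.011719
  k=9: 0.005859
  k=10: 0.00293
  k=11: 0.001465
  k=12: 7.324219e-04
  k=13: 3.662109e-04
  k=14: 1.831055e-04
Step 2: Partial sum = 1.5 + 0.75 + 0.375 + 0.1875 + 0.09375 + 0.046875 + 0.023438 + 0.011719 + 0.005859 + 0.00293 + 0.001465 + 7.324219e-04 + 3.662109e-04 + 1.831055e-04
     = 2.999817
Step 3: The full series sum_(k>=1) 3.0*1/2^k converges (geometric series with ratio 1/2 < 1; a constant multiple of a convergent series converges).
Step 4: Fix eps > 0. Since sum_k m(|f_k - f| > eps) < infinity, the Borel-Cantelli lemma gives
        m(limsup_k {|f_k - f| > eps}) = 0, i.e. for a.e. x, |f_k(x) - f(x)| <= eps for all large k.
        Applying this with eps = 1/j for j = 1, 2, ... and intersecting the countably many full-measure sets,
        for a.e. x we get limsup_k |f_k(x) - f(x)| <= 1/j for every j, hence f_k -> f almost everywhere.
Conclusion: series converges; Borel-Cantelli yields f_k -> f a.e.


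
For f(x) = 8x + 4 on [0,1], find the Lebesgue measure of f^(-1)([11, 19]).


f^(-1)([11, 19]) = {x : 11 <= 8x + 4 <= 19}
Solving: (11 - 4)/8 <= x <= (19 - 4)/8
= [0.875, 1.875]
Intersecting with [0,1]: [0.875, 1]
Measure = 1 - 0.875 = 0.125


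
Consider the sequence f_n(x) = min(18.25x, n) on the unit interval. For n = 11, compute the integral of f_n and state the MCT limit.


f(x) = 18.25x on [0,1]; f_n(x) = min(18.25x, n). At n = 11:
Step 1: f(x) reaches 11 at x = 11/18.25 = 0.60274
Step 2: integral(f_11) = integral(18.25x, 0, 0.60274) + integral(11, 0.60274, 1)
       = 18.25*0.60274^2/2 + 11*(1 - 0.60274)
       = 3.315068 + 4.369863
       = 7.684932
Step 3: As n -> infinity, f_n increases to f, so by MCT integral(f_n) -> integral(f) = 18.25/2 = 9.125.
Convergence: integral(f_11) = 7.684932 -> 9.125 as n -> infinity


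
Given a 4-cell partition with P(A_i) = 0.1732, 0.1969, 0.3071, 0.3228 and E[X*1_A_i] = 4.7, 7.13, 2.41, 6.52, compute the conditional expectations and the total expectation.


For each cell A_i: E[X|A_i] = E[X*1_A_i] / P(A_i)
Step 1: E[X|A_1] = 4.7 / 0.1732 = 27.136259
Step 2: E[X|A_2] = 7.13 / 0.1969 = 36.211275
Step 3: E[X|A_3] = 2.41 / 0.3071 = 7.847607
Step 4: E[X|A_4] = 6.52 / 0.3228 = 20.198265
Verification: E[X] = sum E[X*1_A_i] = 4.7 + 7.13 + 2.41 + 6.52 = 20.76


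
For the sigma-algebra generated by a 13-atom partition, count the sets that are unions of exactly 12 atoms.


Each element of F is a union of some subset of the 13 atoms.
Elements that are unions of exactly 12 atoms correspond to 12-element subsets of the 13 atoms.
Count = C(13, 12) = 13! / (12! * 1!) = 13.


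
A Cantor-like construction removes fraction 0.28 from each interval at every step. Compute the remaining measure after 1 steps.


Step 1: At each step, fraction remaining = 1 - 0.28 = 0.72
Step 2: After 1 steps, measure = (0.72)^1
Step 3: Computing the power step by step:
  After step 1: 0.72
Result = 0.72


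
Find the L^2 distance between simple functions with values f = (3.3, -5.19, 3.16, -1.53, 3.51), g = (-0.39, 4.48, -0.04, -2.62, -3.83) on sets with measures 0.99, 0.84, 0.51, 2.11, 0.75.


Step 1: Compute differences f_i - g_i:
  3.3 - -0.39 = 3.69
  -5.19 - 4.48 = -9.67
  3.16 - -0.04 = 3.2
  -1.53 - -2.62 = 1.09
  3.51 - -3.83 = 7.34
Step 2: Compute |diff|^2 * measure for each set:
  |3.69|^2 * 0.99 = 13.6161 * 0.99 = 13.479939
  |-9.67|^2 * 0.84 = 93.5089 * 0.84 = 78.547476
  |3.2|^2 * 0.51 = 10.24 * 0.51 = 5.2224
  |1.09|^2 * 2.11 = 1.1881 * 2.11 = 2.506891
  |7.34|^2 * 0.75 = 53.8756 * 0.75 = 40.4067
Step 3: Sum = 140.163406
Step 4: ||f-g||_2 = (140.163406)^(1/2) = 11.839063


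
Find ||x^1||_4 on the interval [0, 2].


Step 1: ||f||_4 = (integral_0^2 |x^1|^4 dx)^(1/4)
     = (integral_0^2 x^4 dx)^(1/4)
Step 2: integral_0^2 x^4 dx = [x^5/(5)] from 0 to 2 = 2^5/5
     = 32/5 = 6.4
Step 3: ||f||_4 = (6.4)^(1/4) = 1.590541


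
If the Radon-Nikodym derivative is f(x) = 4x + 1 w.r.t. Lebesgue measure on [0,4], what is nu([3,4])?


nu(A) = integral_A (dnu/dmu) dmu = integral_3^4 (4x + 1) dx
Step 1: Antiderivative F(x) = (4/2)x^2 + 1x
Step 2: F(4) = (4/2)*4^2 + 1*4 = 32 + 4 = 36
Step 3: F(3) = (4/2)*3^2 + 1*3 = 18 + 3 = 21
Step 4: nu([3,4]) = F(4) - F(3) = 36 - 21 = 15


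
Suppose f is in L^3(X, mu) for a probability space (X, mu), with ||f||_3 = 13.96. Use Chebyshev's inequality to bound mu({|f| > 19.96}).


Chebyshev/Markov inequality: mu(|f| > eps) <= (||f||_p / eps)^p
Step 1: ||f||_3 / eps = 13.96 / 19.96 = 0.699399
Step 2: Raise to power p = 3:
  (0.699399)^3 = 0.342117
Step 3: Therefore mu(|f| > 19.96) <= 0.342117


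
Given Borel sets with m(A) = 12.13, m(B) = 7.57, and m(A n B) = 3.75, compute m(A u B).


By inclusion-exclusion: m(A u B) = m(A) + m(B) - m(A n B)
= 12.13 + 7.57 - 3.75
= 15.95


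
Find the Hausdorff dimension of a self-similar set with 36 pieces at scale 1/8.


For a self-similar set with N copies scaled by 1/r:
dim_H = log(N)/log(r) = log(36)/log(8)
= 3.583519/2.079442
= 1.723308


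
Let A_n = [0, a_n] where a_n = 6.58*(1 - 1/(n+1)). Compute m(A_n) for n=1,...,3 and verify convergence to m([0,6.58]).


By continuity of measure from below: if A_n increases to A, then m(A_n) -> m(A).
Here A = [0, 6.58], so m(A) = 6.58
Step 1: a_1 = 6.58*(1 - 1/2) = 3.29, m(A_1) = 3.29
Step 2: a_2 = 6.58*(1 - 1/3) = 4.3867, m(A_2) = 4.3867
Step 3: a_3 = 6.58*(1 - 1/4) = 4.935, m(A_3) = 4.935
Limit: m(A_n) -> m([0,6.58]) = 6.58


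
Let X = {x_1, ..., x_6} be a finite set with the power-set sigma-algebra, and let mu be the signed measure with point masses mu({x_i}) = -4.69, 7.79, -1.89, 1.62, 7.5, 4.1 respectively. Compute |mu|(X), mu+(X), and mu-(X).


Step 1: Every measurable set is a union of atoms (the cells / points), so a Hahn decomposition is
  obtained by grouping atoms by sign: P = union of atoms with mu > 0, N = union of the remaining atoms.
  Atoms in P (indices): 2, 4, 5, 6;  atoms in N (indices): 1, 3
  Positive values: 7.79, 1.62, 7.5, 4.1
  Negative values: -4.69, -1.89
Step 2: mu+(X) = mu(P) = sum of positive atom values = 21.01
Step 3: mu-(X) = -mu(N) = sum of |negative atom values| = 6.58
Step 4: |mu|(X) = mu+(X) + mu-(X) = 21.01 + 6.58 = 27.59


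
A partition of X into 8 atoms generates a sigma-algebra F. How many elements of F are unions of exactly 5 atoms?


Each element of F is a union of some subset of the 8 atoms.
Elements that are unions of exactly 5 atoms correspond to 5-element subsets of the 8 atoms.
Count = C(8, 5) = 8! / (5! * 3!) = 56.


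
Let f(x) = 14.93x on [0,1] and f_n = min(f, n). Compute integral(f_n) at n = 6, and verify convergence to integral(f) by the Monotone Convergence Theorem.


f(x) = 14.93x on [0,1]; f_n(x) = min(14.93x, n). At n = 6:
Step 1: f(x) reaches 6 at x = 6/14.93 = 0.401875
Step 2: integral(f_6) = integral(14.93x, 0, 0.401875) + integral(6, 0.401875, 1)
       = 14.93*0.401875^2/2 + 6*(1 - 0.401875)
       = 1.205626 + 3.588747
       = 4.794374
Step 3: As n -> infinity, f_n increases to f, so by MCT integral(f_n) -> integral(f) = 14.93/2 = 7.465.
Convergence: integral(f_6) = 4.794374 -> 7.465 as n -> infinity


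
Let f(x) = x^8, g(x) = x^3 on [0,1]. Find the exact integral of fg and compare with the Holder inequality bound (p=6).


Step 1: Exact integral of f*g = integral(x^11, 0, 1) = 1/12
     = 0.083333
Step 2: Holder bound with p=6, q=1.2:
  ||f||_p = (integral x^48 dx)^(1/6) = (1/49)^(1/6) = 0.522758
  ||g||_q = (integral x^3.6 dx)^(1/1.2) = (1/4.6)^(1/1.2) = 0.280351
Step 3: Holder bound = ||f||_p * ||g||_q = 0.522758 * 0.280351 = 0.146556
Verification: 0.083333 <= 0.146556 (Holder holds)


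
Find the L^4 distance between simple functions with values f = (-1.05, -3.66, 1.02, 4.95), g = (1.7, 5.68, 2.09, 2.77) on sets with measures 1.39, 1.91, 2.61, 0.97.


Step 1: Compute differences f_i - g_i:
  -1.05 - 1.7 = -2.75
  -3.66 - 5.68 = -9.34
  1.02 - 2.09 = -1.07
  4.95 - 2.77 = 2.18
Step 2: Compute |diff|^4 * measure for each set:
  |-2.75|^4 * 1.39 = 57.191406 * 1.39 = 79.496055
  |-9.34|^4 * 1.91 = 7610.049907 * 1.91 = 14535.195323
  |-1.07|^4 * 2.61 = 1.310796 * 2.61 = 3.421178
  |2.18|^4 * 0.97 = 22.585306 * 0.97 = 21.907747
Step 3: Sum = 14640.020302
Step 4: ||f-g||_4 = (14640.020302)^(1/4) = 10.999816


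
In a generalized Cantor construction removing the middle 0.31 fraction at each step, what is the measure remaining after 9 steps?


Step 1: At each step, fraction remaining = 1 - 0.31 = 0.69
Step 2: After 9 steps, measure = (0.69)^9
Result = 0.035452


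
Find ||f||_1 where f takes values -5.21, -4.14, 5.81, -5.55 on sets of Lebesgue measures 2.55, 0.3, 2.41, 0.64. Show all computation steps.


Step 1: Compute |f_i|^1 for each value:
  |-5.21|^1 = 5.21
  |-4.14|^1 = 4.14
  |5.81|^1 = 5.81
  |-5.55|^1 = 5.55
Step 2: Multiply by measures and sum:
  5.21 * 2.55 = 13.2855
  4.14 * 0.3 = 1.242
  5.81 * 2.41 = 14.0021
  5.55 * 0.64 = 3.552
Sum = 13.2855 + 1.242 + 14.0021 + 3.552 = 32.0816
Step 3: Take the p-th root:
||f||_1 = (32.0816)^(1/1) = 32.0816


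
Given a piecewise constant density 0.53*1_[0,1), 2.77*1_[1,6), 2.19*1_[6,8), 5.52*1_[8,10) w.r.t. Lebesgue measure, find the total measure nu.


Integrate each piece of the Radon-Nikodym derivative:
Step 1: integral_0^1 0.53 dx = 0.53*(1-0) = 0.53*1 = 0.53
Step 2: integral_1^6 2.77 dx = 2.77*(6-1) = 2.77*5 = 13.85
Step 3: integral_6^8 2.19 dx = 2.19*(8-6) = 2.19*2 = 4.38
Step 4: integral_8^10 5.52 dx = 5.52*(10-8) = 5.52*2 = 11.04
Total: 0.53 + 13.85 + 4.38 + 11.04 = 29.8


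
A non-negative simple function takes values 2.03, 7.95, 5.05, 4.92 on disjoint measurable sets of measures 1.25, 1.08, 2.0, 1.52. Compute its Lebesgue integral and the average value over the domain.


Step 1: Integral = sum(value_i * measure_i)
= 2.03*1.25 + 7.95*1.08 + 5.05*2.0 + 4.92*1.52
= 2.5375 + 8.586 + 10.1 + 7.4784
= 28.7019
Step 2: Total measure of domain = 1.25 + 1.08 + 2.0 + 1.52 = 5.85
Step 3: Average value = 28.7019 / 5.85 = 4.906308


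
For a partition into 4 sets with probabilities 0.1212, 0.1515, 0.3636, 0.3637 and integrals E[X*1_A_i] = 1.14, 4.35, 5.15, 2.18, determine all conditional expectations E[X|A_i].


For each cell A_i: E[X|A_i] = E[X*1_A_i] / P(A_i)
Step 1: E[X|A_1] = 1.14 / 0.1212 = 9.405941
Step 2: E[X|A_2] = 4.35 / 0.1515 = 28.712871
Step 3: E[X|A_3] = 5.15 / 0.3636 = 14.163916
Step 4: E[X|A_4] = 2.18 / 0.3637 = 5.993951
Verification: E[X] = sum E[X*1_A_i] = 1.14 + 4.35 + 5.15 + 2.18 = 12.82


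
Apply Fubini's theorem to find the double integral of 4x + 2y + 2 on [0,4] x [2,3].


By Fubini, integrate in x first, then y.
Step 1: Fix y, integrate over x in [0,4]:
  integral(4x + 2y + 2, x=0..4)
  = 4*(4^2 - 0^2)/2 + (2y + 2)*(4 - 0)
  = 32 + (2y + 2)*4
  = 32 + 8y + 8
  = 40 + 8y
Step 2: Integrate over y in [2,3]:
  integral(40 + 8y, y=2..3)
  = 40*1 + 8*(3^2 - 2^2)/2
  = 40 + 20
  = 60


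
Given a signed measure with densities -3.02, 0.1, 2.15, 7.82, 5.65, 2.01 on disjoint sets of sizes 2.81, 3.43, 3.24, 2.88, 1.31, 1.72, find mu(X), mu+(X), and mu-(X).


Step 1: Compute signed measure on each set:
  Set 1: -3.02 * 2.81 = -8.4862
  Set 2: 0.1 * 3.43 = 0.343
  Set 3: 2.15 * 3.24 = 6.966
  Set 4: 7.82 * 2.88 = 22.5216
  Set 5: 5.65 * 1.31 = 7.4015
  Set 6: 2.01 * 1.72 = 3.4572
Step 2: Total signed measure = (-8.4862) + (0.343) + (6.966) + (22.5216) + (7.4015) + (3.4572)
     = 32.2031
Step 3: Positive part mu+(X) = sum of positive contributions = 40.6893
Step 4: Negative part mu-(X) = |sum of negative contributions| = 8.4862


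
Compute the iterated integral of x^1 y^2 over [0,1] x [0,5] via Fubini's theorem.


By Fubini's theorem, the double integral factors as a product of single integrals:
Step 1: integral_0^1 x^1 dx = [x^2/2] from 0 to 1
     = 1^2/2 = 0.5
Step 2: integral_0^5 y^2 dy = [y^3/3] from 0 to 5
     = 5^3/3 = 41.666667
Step 3: Double integral = 0.5 * 41.666667 = 20.833333
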